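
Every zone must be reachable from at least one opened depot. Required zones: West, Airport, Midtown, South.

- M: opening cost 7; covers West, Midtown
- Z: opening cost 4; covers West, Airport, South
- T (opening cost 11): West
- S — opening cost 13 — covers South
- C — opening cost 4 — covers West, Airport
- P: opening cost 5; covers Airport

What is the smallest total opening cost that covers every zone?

Choose M and Z: together they cover West, Airport, Midtown, South — every zone.
Total opening cost: 7 + 4 = 11.
No cover costs less than 11.

11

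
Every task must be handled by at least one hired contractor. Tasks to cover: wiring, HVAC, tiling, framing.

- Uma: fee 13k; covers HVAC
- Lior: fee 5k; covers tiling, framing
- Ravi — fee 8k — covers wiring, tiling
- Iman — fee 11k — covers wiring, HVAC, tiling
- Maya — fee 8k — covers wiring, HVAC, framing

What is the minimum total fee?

13

Choose Lior and Maya: together they cover wiring, HVAC, tiling, framing — every task.
Total fee: 5 + 8 = 13.
No cover costs less than 13.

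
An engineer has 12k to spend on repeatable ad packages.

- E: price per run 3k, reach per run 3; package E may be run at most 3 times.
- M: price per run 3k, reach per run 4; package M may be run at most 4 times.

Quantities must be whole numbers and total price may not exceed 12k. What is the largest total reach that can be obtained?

16

Take 4×M: price 12 ≤ 12, reach 4·4 = 16.
M has the best ratio (4/3) and is taken to its limit of 4; remaining capacity is filled optimally with the others.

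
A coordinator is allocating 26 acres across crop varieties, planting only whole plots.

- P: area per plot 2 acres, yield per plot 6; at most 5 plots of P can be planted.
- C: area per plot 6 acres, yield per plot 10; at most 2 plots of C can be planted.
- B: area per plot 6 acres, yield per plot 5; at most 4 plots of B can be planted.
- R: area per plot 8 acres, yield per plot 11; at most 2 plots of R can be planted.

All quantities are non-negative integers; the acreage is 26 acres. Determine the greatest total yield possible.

Take 5×P and 2×R: area 26 ≤ 26, yield 5·6 + 2·11 = 52.
P has the best ratio (6/2) and is taken to its limit of 5; remaining capacity is filled optimally with the others.

52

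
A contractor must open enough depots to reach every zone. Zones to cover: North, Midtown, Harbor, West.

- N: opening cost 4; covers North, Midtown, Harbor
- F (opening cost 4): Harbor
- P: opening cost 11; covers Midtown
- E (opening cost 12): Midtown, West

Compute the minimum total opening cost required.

This is an integer covering problem.
Choose N and E: together they cover North, Midtown, Harbor, West — every zone.
Total opening cost: 4 + 12 = 16.

16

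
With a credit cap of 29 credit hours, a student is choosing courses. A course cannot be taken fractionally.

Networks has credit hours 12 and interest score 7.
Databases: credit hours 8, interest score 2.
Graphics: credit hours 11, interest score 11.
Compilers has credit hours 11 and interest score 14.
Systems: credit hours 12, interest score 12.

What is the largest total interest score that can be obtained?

Allowing fractional choices, the relaxed optimum would be about 32.0, but courses are indivisible.
Compilers + Systems: credit hours 11 + 12 = 23 ≤ 29, interest score 14 + 12 = 26.
Graphics + Compilers: credit hours 11 + 11 = 22 ≤ 29, interest score 11 + 14 = 25.
Graphics + Systems: credit hours 11 + 12 = 23 ≤ 29, interest score 11 + 12 = 23.
Best is Compilers and Systems with total interest score 26.

26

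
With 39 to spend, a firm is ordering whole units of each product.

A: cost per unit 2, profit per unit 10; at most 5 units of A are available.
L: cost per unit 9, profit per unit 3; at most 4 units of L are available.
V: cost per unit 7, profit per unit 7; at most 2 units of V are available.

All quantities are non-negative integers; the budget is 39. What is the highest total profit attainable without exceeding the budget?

This is a bounded integer knapsack.
A has the best ratio (10/2); taking only A gives at most 5×10 = 50 (stopped by the supply cap of 5).
Mixing does better — 5×A, 1×L, and 2×V: cost 33 ≤ 39, profit 5·10 + 1·3 + 2·7 = 67.

67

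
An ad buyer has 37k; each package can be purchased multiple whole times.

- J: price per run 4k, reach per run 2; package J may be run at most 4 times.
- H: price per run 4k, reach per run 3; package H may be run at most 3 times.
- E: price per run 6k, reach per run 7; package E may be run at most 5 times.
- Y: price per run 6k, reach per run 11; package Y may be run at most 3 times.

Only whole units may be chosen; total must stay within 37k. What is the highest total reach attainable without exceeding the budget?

Y has the best ratio (11/6); taking only Y gives at most 3×11 = 33 (stopped by the supply cap of 3).
Mixing does better — 3×E and 3×Y: price 36 ≤ 37, reach 3·7 + 3·11 = 54.

54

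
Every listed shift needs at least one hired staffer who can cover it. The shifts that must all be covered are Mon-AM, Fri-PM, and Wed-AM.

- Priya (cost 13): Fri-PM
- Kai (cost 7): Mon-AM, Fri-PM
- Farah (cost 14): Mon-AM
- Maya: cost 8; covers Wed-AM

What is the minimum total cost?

15

Choose Kai and Maya: together they cover Mon-AM, Fri-PM, Wed-AM — every shift.
Total cost: 7 + 8 = 15.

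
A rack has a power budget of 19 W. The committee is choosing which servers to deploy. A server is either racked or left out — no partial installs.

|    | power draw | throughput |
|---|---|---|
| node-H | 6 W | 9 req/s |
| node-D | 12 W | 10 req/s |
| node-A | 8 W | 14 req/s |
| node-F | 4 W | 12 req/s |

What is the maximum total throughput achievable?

35

Treat it as a binary knapsack problem.
node-H + node-A: power draw 6 + 8 = 14 ≤ 19, throughput 9 + 14 = 23.
node-H + node-A + node-F: power draw 6 + 8 + 4 = 18 ≤ 19, throughput 9 + 14 + 12 = 35.
node-A + node-F: power draw 8 + 4 = 12 ≤ 19, throughput 14 + 12 = 26.
Best is node-H, node-A, and node-F with total throughput 35.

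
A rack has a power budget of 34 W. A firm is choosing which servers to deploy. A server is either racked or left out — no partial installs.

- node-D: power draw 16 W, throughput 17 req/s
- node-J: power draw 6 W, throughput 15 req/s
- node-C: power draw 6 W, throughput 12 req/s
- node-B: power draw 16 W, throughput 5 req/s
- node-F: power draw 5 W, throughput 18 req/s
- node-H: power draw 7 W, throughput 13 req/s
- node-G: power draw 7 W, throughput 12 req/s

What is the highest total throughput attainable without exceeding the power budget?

70

node-J + node-C + node-F + node-H + node-G: power draw 6 + 6 + 5 + 7 + 7 = 31 ≤ 34, throughput 15 + 12 + 18 + 13 + 12 = 70.
node-D + node-J + node-F + node-H: power draw 16 + 6 + 5 + 7 = 34 ≤ 34, throughput 17 + 15 + 18 + 13 = 63.
Best is node-J, node-C, node-F, node-H, and node-G with total throughput 70.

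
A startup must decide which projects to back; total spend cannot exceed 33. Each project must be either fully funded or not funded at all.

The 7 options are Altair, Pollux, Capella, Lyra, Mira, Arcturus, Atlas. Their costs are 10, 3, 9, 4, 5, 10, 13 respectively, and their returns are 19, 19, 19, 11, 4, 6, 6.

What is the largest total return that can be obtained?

Take Altair, Pollux, Capella, Lyra, and Mira: cost 10 + 3 + 9 + 4 + 5 = 31 ≤ 33, return 19 + 19 + 19 + 11 + 4 = 72.
No other feasible combination does better.

72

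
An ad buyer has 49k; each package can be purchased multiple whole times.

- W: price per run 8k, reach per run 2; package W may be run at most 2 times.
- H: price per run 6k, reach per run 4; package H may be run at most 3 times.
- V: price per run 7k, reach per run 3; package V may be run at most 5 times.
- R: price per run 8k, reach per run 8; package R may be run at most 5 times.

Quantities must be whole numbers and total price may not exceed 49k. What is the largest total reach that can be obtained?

1×H and 5×R: price 46 ≤ 49, reach 1·4 + 5·8 = 44.
1×V and 5×R: price 47 ≤ 49, reach 1·3 + 5·8 = 43.
Best is 44.

44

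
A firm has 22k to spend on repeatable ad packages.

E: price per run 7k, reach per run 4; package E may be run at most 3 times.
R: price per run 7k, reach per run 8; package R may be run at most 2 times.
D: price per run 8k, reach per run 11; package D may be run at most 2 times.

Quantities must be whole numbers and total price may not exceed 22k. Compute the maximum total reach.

27

2×R and 1×D: price 22 ≤ 22, reach 2·8 + 1·11 = 27.
1×E, 1×R, and 1×D: price 22 ≤ 22, reach 1·4 + 1·8 + 1·11 = 23.
Best is 27.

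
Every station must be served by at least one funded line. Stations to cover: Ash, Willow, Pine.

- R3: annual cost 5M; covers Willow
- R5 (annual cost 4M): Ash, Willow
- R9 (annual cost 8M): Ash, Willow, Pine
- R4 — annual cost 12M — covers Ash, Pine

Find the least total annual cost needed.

8

The greedy cost-per-new-station heuristic would pick R5 and R9 for 12, but a cheaper cover exists.
R9 alone covers Ash, Willow, Pine — every station.
Total annual cost: 8.
No cover costs less than 8.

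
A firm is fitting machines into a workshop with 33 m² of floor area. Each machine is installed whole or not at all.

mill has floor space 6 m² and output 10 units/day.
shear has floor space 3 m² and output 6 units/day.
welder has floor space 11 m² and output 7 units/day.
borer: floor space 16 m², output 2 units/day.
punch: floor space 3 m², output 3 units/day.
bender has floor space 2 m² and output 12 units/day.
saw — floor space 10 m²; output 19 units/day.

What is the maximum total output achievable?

54

mill + shear + punch + bender + saw: floor space 6 + 3 + 3 + 2 + 10 = 24 ≤ 33, output 10 + 6 + 3 + 12 + 19 = 50.
mill + shear + welder + bender + saw: floor space 6 + 3 + 11 + 2 + 10 = 32 ≤ 33, output 10 + 6 + 7 + 12 + 19 = 54.
mill + welder + punch + bender + saw: floor space 6 + 11 + 3 + 2 + 10 = 32 ≤ 33, output 10 + 7 + 3 + 12 + 19 = 51.
Best is mill, shear, welder, bender, and saw with total output 54.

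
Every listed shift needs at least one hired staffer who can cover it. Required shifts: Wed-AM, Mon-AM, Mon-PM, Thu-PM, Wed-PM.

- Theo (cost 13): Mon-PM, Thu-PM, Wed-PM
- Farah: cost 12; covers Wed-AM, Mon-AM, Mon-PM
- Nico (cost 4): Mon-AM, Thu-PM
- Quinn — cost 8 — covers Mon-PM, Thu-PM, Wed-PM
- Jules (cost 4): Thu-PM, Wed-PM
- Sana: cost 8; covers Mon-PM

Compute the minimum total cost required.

This is a weighted set-cover instance.
The greedy cost-per-new-shift heuristic would pick Nico, Quinn, and Farah for 24, but a cheaper cover exists.
Choose Farah and Jules: together they cover Wed-AM, Mon-AM, Mon-PM, Thu-PM, Wed-PM — every shift.
Total cost: 12 + 4 = 16.
No cover costs less than 16.

16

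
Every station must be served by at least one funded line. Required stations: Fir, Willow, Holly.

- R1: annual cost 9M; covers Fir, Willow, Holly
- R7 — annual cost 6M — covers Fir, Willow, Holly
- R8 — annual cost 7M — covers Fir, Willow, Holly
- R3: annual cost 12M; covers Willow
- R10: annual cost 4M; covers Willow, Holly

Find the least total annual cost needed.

6

R7 alone covers Fir, Willow, Holly — every station.
Total annual cost: 6.
No cover costs less than 6.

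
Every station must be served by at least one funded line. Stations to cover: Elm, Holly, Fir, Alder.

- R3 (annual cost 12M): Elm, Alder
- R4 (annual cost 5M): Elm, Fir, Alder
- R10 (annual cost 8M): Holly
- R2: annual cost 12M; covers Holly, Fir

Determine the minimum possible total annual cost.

Choose R4 and R10: together they cover Elm, Holly, Fir, Alder — every station.
Total annual cost: 5 + 8 = 13.

13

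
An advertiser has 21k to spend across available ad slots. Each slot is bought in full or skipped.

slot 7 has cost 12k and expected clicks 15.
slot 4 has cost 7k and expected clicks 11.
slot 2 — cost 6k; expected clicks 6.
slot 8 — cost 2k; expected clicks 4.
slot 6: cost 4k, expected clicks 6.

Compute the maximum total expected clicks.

Allowing fractional choices, the relaxed optimum would be about 31.0, but ad slots are indivisible.
slot 7 + slot 4 + slot 8: cost 12 + 7 + 2 = 21 ≤ 21, expected clicks 15 + 11 + 4 = 30.
slot 4 + slot 2 + slot 8 + slot 6: cost 7 + 6 + 2 + 4 = 19 ≤ 21, expected clicks 11 + 6 + 4 + 6 = 27.
Best is slot 7, slot 4, and slot 8 with total expected clicks 30.

30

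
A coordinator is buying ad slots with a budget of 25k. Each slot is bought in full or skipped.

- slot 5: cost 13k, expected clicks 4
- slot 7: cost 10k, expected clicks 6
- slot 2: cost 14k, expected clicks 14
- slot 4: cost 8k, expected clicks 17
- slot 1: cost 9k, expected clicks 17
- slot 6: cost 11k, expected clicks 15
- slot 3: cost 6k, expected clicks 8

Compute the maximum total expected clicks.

Allowing fractional choices, the relaxed optimum would be about 44.9, but ad slots are indivisible.
slot 4 + slot 6 + slot 3: cost 8 + 11 + 6 = 25 ≤ 25, expected clicks 17 + 15 + 8 = 40.
slot 4 + slot 1: cost 8 + 9 = 17 ≤ 25, expected clicks 17 + 17 = 34.
slot 4 + slot 1 + slot 3: cost 8 + 9 + 6 = 23 ≤ 25, expected clicks 17 + 17 + 8 = 42.
Best is slot 4, slot 1, and slot 3 with total expected clicks 42.

42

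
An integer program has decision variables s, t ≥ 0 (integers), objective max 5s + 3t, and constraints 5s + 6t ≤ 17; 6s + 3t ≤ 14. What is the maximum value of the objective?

11

The continuous relaxation peaks at (1.57, 1.52) with value 12.43; rounding to a feasible lattice point costs some objective.
(s,t)=(1,2) is feasible, giving 11.
(s,t)=(2,0) is feasible, giving 10.
(s,t)=(1,1) is feasible, giving 8.
Maximum is 11 at (s,t)=(1,2).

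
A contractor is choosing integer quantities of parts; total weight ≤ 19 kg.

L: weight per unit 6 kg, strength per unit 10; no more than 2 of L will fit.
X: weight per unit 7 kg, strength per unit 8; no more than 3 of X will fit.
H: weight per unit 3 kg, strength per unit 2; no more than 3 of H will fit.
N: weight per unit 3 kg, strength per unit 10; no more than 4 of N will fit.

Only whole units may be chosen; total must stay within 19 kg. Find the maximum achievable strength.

Take 1×L and 4×N: weight 18 ≤ 19, strength 1·10 + 4·10 = 50.
N has the best ratio (10/3) and is taken to its limit of 4; remaining capacity is filled optimally with the others.

50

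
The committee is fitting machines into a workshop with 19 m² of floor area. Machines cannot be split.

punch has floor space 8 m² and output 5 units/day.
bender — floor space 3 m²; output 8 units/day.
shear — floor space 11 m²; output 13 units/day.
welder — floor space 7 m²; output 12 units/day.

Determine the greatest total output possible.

Allowing fractional choices, the relaxed optimum would be about 30.6, but machines are indivisible.
shear + welder: floor space 11 + 7 = 18 ≤ 19, output 13 + 12 = 25.
punch + bender + welder: floor space 8 + 3 + 7 = 18 ≤ 19, output 5 + 8 + 12 = 25.
The maximum output is 25; one optimal choice is punch, bender, and welder.

25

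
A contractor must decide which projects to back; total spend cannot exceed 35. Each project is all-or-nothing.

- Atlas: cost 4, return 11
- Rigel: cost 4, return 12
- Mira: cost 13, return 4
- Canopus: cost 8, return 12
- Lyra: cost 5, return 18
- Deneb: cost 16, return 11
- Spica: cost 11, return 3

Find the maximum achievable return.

57

Take Atlas, Rigel, Mira, Canopus, and Lyra: cost 4 + 4 + 13 + 8 + 5 = 34 ≤ 35, return 11 + 12 + 4 + 12 + 18 = 57.
No other feasible combination does better.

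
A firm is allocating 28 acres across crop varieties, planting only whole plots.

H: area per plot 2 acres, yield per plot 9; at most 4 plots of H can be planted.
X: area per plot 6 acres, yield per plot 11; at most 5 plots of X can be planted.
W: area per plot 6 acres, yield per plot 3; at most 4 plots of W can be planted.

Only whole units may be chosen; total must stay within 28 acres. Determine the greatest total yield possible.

This is a bounded integer knapsack.
Take 4×H and 3×X: area 26 ≤ 28, yield 4·9 + 3·11 = 69.
H has the best ratio (9/2) and is taken to its limit of 4; remaining capacity is filled optimally with the others.

69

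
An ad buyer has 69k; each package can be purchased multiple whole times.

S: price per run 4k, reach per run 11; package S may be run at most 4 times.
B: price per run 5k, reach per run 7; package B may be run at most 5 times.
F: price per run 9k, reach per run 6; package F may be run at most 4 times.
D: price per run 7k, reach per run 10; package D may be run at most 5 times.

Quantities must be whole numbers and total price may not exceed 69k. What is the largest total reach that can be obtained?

This is a bounded integer knapsack.
S has the best ratio (11/4); taking only S gives at most 4×11 = 44 (stopped by the supply cap of 4).
Mixing does better — 4×S, 5×B, and 4×D: price 69 ≤ 69, reach 4·11 + 5·7 + 4·10 = 119.

119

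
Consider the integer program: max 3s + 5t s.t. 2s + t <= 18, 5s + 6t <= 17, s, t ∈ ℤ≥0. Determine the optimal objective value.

The continuous relaxation peaks at (0, 2.83) with value 14.17; rounding to a feasible lattice point costs some objective.
(s,t)=(1,2): 2·1+1·2=4≤18, 5·1+6·2=17≤17, objective 13.
(s,t)=(2,1): 2·2+1·1=5≤18, 5·2+6·1=16≤17, objective 11.
(s,t)=(0,2): 2·0+1·2=2≤18, 5·0+6·2=12≤17, objective 10.
No feasible integer point exceeds 13.

13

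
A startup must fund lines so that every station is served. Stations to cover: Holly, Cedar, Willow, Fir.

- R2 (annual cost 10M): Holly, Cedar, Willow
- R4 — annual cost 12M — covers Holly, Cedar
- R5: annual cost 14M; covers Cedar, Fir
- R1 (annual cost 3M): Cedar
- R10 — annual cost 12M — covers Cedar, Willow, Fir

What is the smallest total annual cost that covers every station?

22

This is a weighted set-cover instance.
Choose R2 and R10: together they cover Holly, Cedar, Willow, Fir — every station.
Total annual cost: 10 + 12 = 22.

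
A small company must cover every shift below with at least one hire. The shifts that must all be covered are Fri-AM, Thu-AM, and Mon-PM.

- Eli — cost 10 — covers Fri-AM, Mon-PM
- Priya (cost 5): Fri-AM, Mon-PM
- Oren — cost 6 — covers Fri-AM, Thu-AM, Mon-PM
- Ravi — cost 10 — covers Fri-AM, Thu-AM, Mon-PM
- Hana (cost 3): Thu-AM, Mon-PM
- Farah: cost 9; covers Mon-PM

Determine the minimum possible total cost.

6

The greedy cost-per-new-shift heuristic would pick Hana and Priya for 8, but a cheaper cover exists.
Oren alone covers Fri-AM, Thu-AM, Mon-PM — every shift.
Total cost: 6.
No cover costs less than 6.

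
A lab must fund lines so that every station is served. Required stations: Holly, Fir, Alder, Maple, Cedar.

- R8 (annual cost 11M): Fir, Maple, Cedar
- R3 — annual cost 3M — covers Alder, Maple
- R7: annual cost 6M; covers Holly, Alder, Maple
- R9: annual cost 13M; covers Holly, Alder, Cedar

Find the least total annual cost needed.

17

The greedy cost-per-new-station heuristic would pick R3, R8, and R7 for 20, but a cheaper cover exists.
Choose R8 and R7: together they cover Holly, Fir, Alder, Maple, Cedar — every station.
Total annual cost: 11 + 6 = 17.
No cover costs less than 17.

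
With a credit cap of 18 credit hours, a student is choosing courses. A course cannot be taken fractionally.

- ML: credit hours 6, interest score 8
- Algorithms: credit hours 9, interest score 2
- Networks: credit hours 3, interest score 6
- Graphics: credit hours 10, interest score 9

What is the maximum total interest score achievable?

17

Allowing fractional choices, the relaxed optimum would be about 22.1, but courses are indivisible.
ML + Algorithms + Networks: credit hours 6 + 9 + 3 = 18 ≤ 18, interest score 8 + 2 + 6 = 16.
Networks + Graphics: credit hours 3 + 10 = 13 ≤ 18, interest score 6 + 9 = 15.
ML + Graphics: credit hours 6 + 10 = 16 ≤ 18, interest score 8 + 9 = 17.
Best is ML and Graphics with total interest score 17.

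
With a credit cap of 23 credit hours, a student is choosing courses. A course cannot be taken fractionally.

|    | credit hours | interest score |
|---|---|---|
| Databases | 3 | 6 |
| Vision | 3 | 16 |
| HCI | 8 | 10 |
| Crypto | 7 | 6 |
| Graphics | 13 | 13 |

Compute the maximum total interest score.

38

Databases + Vision + Graphics: credit hours 3 + 3 + 13 = 19 ≤ 23, interest score 6 + 16 + 13 = 35.
Databases + Vision + HCI + Crypto: credit hours 3 + 3 + 8 + 7 = 21 ≤ 23, interest score 6 + 16 + 10 + 6 = 38.
Vision + Crypto + Graphics: credit hours 3 + 7 + 13 = 23 ≤ 23, interest score 16 + 6 + 13 = 35.
Best is Databases, Vision, HCI, and Crypto with total interest score 38.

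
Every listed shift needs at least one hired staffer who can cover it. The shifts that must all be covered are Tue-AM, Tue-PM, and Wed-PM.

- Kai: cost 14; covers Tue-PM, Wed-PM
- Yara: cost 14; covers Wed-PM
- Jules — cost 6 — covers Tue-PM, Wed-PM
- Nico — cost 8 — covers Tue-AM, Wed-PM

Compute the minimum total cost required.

This is an integer covering problem.
Choose Jules and Nico: together they cover Tue-AM, Tue-PM, Wed-PM — every shift.
Total cost: 6 + 8 = 14.
No cover costs less than 14.

14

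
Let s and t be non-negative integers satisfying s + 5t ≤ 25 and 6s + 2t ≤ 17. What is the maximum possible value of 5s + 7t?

The continuous relaxation peaks at (1.25, 4.75) with value 39.50; rounding to a feasible lattice point costs some objective.
(s,t)=(0,5): 1·0+5·5=25≤25, 6·0+2·5=10≤17, objective 35.
(s,t)=(1,4): 1·1+5·4=21≤25, 6·1+2·4=14≤17, objective 33.
(s,t)=(0,4): 1·0+5·4=20≤25, 6·0+2·4=8≤17, objective 28.
(s,t)=(1,3): 1·1+5·3=16≤25, 6·1+2·3=12≤17, objective 26.
Maximum is 35 at (s,t)=(0,5).

35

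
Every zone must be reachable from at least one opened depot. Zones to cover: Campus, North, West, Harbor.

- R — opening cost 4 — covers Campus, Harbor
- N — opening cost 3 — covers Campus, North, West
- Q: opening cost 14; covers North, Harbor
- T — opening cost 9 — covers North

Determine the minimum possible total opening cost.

7

This is an integer covering problem.
Choose R and N: together they cover Campus, North, West, Harbor — every zone.
Total opening cost: 4 + 3 = 7.
No cover costs less than 7.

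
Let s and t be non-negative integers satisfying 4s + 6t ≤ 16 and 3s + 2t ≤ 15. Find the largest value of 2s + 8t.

18

The continuous relaxation peaks at (0, 2.67) with value 21.33; rounding to a feasible lattice point costs some objective.
(s,t)=(1,2): 4·1+6·2=16≤16, 3·1+2·2=7≤15, objective 18.
(s,t)=(0,2): 4·0+6·2=12≤16, 3·0+2·2=4≤15, objective 16.
(s,t)=(2,1): 4·2+6·1=14≤16, 3·2+2·1=8≤15, objective 12.
(s,t)=(1,1): 4·1+6·1=10≤16, 3·1+2·1=5≤15, objective 10.
The best lattice point is (1,2), giving 18.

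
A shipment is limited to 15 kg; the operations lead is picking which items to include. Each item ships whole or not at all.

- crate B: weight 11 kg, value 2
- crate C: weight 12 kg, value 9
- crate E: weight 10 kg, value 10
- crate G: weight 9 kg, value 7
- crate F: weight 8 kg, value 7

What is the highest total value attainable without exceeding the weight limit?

Allowing fractional choices, the relaxed optimum would be about 14.4, but items are indivisible.
crate F: weight 8 ≤ 15, value 7.
crate C: weight 12 ≤ 15, value 9.
crate E: weight 10 ≤ 15, value 10.
Best is crate E with total value 10.

10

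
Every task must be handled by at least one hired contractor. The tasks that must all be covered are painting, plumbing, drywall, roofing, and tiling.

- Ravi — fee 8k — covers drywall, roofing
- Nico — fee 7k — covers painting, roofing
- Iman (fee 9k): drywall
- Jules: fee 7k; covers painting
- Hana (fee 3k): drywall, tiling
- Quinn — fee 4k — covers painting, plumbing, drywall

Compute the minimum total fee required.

14

Choose Nico, Hana, and Quinn: together they cover painting, plumbing, drywall, roofing, tiling — every task.
Total fee: 7 + 3 + 4 = 14.
No cover costs less than 14.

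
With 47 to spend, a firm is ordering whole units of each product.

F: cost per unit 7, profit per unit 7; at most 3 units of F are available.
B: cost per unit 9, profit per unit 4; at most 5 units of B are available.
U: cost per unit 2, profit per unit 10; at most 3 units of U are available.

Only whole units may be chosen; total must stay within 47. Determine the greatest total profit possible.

U has the best ratio (10/2); taking only U gives at most 3×10 = 30 (stopped by the supply cap of 3).
Mixing does better — 3×F, 2×B, and 3×U: cost 45 ≤ 47, profit 3·7 + 2·4 + 3·10 = 59.

59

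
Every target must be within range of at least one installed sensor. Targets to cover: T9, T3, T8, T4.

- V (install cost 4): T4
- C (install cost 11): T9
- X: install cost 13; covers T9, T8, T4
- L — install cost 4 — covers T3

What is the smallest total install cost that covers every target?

17

The greedy cost-per-new-target heuristic would pick V, L, and X for 21, but a cheaper cover exists.
Choose X and L: together they cover T9, T3, T8, T4 — every target.
Total install cost: 13 + 4 = 17.
No cover costs less than 17.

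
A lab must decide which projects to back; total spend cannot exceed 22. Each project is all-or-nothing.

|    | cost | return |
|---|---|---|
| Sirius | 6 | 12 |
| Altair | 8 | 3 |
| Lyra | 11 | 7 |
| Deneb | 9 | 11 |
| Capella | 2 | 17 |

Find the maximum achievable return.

This is an integer program with binary decision variables.
Sirius + Lyra + Capella: cost 6 + 11 + 2 = 19 ≤ 22, return 12 + 7 + 17 = 36.
Sirius + Deneb + Capella: cost 6 + 9 + 2 = 17 ≤ 22, return 12 + 11 + 17 = 40.
Lyra + Deneb + Capella: cost 11 + 9 + 2 = 22 ≤ 22, return 7 + 11 + 17 = 35.
Best is Sirius, Deneb, and Capella with total return 40.

40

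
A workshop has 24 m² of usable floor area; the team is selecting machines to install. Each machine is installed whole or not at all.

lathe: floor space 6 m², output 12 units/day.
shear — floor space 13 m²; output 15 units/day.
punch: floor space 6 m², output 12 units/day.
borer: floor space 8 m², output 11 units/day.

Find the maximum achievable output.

35

shear + punch: floor space 13 + 6 = 19 ≤ 24, output 15 + 12 = 27.
lathe + punch + borer: floor space 6 + 6 + 8 = 20 ≤ 24, output 12 + 12 + 11 = 35.
lathe + shear: floor space 6 + 13 = 19 ≤ 24, output 12 + 15 = 27.
Best is lathe, punch, and borer with total output 35.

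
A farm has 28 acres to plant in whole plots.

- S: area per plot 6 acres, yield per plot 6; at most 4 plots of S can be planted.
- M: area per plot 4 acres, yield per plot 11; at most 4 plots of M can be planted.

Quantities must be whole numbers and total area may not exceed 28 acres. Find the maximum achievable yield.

56

1×S and 4×M: area 22 ≤ 28, yield 1·6 + 4·11 = 50.
2×S and 4×M: area 28 ≤ 28, yield 2·6 + 4·11 = 56.
Best is 56.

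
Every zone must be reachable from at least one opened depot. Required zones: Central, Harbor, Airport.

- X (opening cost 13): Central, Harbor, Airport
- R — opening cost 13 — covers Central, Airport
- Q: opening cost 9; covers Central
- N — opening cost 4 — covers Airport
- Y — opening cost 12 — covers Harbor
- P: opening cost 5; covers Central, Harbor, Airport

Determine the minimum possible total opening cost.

5

This is a weighted set-cover instance.
P alone covers Central, Harbor, Airport — every zone.
Total opening cost: 5.
No cover costs less than 5.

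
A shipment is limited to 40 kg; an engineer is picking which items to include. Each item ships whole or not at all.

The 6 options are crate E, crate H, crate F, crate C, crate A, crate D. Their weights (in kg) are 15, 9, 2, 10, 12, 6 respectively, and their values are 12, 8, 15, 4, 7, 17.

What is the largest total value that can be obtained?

52

crate E + crate F + crate A + crate D: weight 15 + 2 + 12 + 6 = 35 ≤ 40, value 12 + 15 + 7 + 17 = 51.
crate E + crate H + crate F + crate D: weight 15 + 9 + 2 + 6 = 32 ≤ 40, value 12 + 8 + 15 + 17 = 52.
crate H + crate F + crate C + crate A + crate D: weight 9 + 2 + 10 + 12 + 6 = 39 ≤ 40, value 8 + 15 + 4 + 7 + 17 = 51.
Best is crate E, crate H, crate F, and crate D with total value 52.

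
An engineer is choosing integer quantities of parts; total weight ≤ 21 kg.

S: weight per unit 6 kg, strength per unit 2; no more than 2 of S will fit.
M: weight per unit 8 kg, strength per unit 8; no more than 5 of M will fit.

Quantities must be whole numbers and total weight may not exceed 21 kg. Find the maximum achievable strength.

16

Take 2×M: weight 16 ≤ 21, strength 2·8 = 16.
No other integer combination yields more.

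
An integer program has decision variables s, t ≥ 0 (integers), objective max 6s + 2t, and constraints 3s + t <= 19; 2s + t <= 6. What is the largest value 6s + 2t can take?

18

(s,t)=(3,0): 3·3+1·0=9≤19, 2·3+1·0=6≤6, objective 18.
(s,t)=(2,1): 3·2+1·1=7≤19, 2·2+1·1=5≤6, objective 14.
Maximum is 18 at (s,t)=(3,0).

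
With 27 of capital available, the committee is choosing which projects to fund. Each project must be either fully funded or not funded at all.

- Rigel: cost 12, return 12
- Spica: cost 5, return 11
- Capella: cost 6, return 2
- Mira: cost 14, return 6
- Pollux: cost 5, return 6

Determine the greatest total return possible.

29

Allowing fractional choices, the relaxed optimum would be about 31.1, but projects are indivisible.
Rigel + Spica + Capella: cost 12 + 5 + 6 = 23 ≤ 27, return 12 + 11 + 2 = 25.
Rigel + Spica + Pollux: cost 12 + 5 + 5 = 22 ≤ 27, return 12 + 11 + 6 = 29.
Best is Rigel, Spica, and Pollux with total return 29.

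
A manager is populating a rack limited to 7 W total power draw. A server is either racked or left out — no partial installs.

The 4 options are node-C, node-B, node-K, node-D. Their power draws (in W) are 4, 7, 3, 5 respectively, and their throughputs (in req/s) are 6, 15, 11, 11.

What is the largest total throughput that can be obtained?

This is a 0-1 knapsack instance.
Allowing fractional choices, the relaxed optimum would be about 19.8, but servers are indivisible.
node-K: power draw 3 ≤ 7, throughput 11.
node-B: power draw 7 ≤ 7, throughput 15.
node-C + node-K: power draw 4 + 3 = 7 ≤ 7, throughput 6 + 11 = 17.
Best is node-C and node-K with total throughput 17.

17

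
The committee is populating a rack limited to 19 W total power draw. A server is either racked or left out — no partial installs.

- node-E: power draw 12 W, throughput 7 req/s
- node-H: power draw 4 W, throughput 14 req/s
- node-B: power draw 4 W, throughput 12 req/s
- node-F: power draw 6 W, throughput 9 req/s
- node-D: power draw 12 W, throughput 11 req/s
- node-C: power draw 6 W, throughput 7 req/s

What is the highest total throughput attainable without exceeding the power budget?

node-H + node-B + node-C: power draw 4 + 4 + 6 = 14 ≤ 19, throughput 14 + 12 + 7 = 33.
node-H + node-F + node-C: power draw 4 + 6 + 6 = 16 ≤ 19, throughput 14 + 9 + 7 = 30.
node-H + node-B + node-F: power draw 4 + 4 + 6 = 14 ≤ 19, throughput 14 + 12 + 9 = 35.
Best is node-H, node-B, and node-F with total throughput 35.

35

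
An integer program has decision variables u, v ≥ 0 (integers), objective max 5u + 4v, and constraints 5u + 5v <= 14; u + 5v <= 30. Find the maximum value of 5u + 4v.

The continuous relaxation peaks at (2.8, 0) with value 14.00; rounding to a feasible lattice point costs some objective.
(u,v)=(2,0): 5·2+5·0=10≤14, 1·2+5·0=2≤30, objective 10.
(u,v)=(1,1): 5·1+5·1=10≤14, 1·1+5·1=6≤30, objective 9.
(u,v)=(1,0): 5·1+5·0=5≤14, 1·1+5·0=1≤30, objective 5.
The best lattice point is (2,0), giving 10.

10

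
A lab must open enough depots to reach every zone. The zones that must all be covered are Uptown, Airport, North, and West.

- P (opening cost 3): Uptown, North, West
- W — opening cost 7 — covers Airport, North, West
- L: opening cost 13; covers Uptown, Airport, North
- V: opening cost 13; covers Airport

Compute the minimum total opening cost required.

This is an integer covering problem.
Choose P and W: together they cover Uptown, Airport, North, West — every zone.
Total opening cost: 3 + 7 = 10.
No cover costs less than 10.

10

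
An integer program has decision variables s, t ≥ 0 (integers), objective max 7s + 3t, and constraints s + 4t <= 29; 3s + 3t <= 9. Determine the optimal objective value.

(s,t)=(3,0) is feasible, giving 21.
(s,t)=(2,1) is feasible, giving 17.
(s,t)=(2,0) is feasible, giving 14.
The best lattice point is (3,0), giving 21.

21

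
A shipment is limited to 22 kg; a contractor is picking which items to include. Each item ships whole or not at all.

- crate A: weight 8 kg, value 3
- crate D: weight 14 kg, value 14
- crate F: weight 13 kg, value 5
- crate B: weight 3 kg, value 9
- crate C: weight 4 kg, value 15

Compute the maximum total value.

Allowing fractional choices, the relaxed optimum would be about 38.4, but items are indivisible.
crate F + crate B + crate C: weight 13 + 3 + 4 = 20 ≤ 22, value 5 + 9 + 15 = 29.
crate D + crate C: weight 14 + 4 = 18 ≤ 22, value 14 + 15 = 29.
crate D + crate B + crate C: weight 14 + 3 + 4 = 21 ≤ 22, value 14 + 9 + 15 = 38.
Best is crate D, crate B, and crate C with total value 38.

38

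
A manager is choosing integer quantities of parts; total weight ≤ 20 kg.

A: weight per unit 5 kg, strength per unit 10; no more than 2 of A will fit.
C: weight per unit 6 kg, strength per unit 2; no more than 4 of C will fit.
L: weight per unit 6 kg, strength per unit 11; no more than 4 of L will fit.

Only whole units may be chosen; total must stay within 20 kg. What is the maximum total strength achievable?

33

This is a bounded integer knapsack.
Take 3×L: weight 18 ≤ 20, strength 3·11 = 33.
No other integer combination yields more.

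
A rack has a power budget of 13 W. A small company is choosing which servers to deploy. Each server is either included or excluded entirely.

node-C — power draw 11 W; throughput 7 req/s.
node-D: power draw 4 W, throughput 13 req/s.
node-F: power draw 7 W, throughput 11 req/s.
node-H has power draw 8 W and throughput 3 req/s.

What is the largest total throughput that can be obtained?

24

node-D: power draw 4 ≤ 13, throughput 13.
node-D + node-F: power draw 4 + 7 = 11 ≤ 13, throughput 13 + 11 = 24.
node-D + node-H: power draw 4 + 8 = 12 ≤ 13, throughput 13 + 3 = 16.
Best is node-D and node-F with total throughput 24.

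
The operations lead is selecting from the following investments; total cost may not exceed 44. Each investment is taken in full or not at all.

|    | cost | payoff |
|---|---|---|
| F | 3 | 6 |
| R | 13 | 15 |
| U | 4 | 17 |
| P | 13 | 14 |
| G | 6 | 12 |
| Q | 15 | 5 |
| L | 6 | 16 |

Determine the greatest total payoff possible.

Allowing fractional choices, the relaxed optimum would be about 78.9, but investments are indivisible.
R + U + P + G + L: cost 13 + 4 + 13 + 6 + 6 = 42 ≤ 44, payoff 15 + 17 + 14 + 12 + 16 = 74.
F + R + U + P + L: cost 3 + 13 + 4 + 13 + 6 = 39 ≤ 44, payoff 6 + 15 + 17 + 14 + 16 = 68.
Best is R, U, P, G, and L with total payoff 74.

74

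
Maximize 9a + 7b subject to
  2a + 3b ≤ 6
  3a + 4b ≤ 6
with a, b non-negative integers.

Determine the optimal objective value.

(a,b)=(2,0): 2·2+3·0=4≤6, 3·2+4·0=6≤6, objective 18.
(a,b)=(1,0): 2·1+3·0=2≤6, 3·1+4·0=3≤6, objective 9.
The best lattice point is (2,0), giving 18.

18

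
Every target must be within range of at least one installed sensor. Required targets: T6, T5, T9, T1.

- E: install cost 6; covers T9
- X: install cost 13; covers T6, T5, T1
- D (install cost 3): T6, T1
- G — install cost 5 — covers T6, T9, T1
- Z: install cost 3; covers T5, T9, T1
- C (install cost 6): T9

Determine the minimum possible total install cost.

This is a weighted set-cover instance.
Choose D and Z: together they cover T6, T5, T9, T1 — every target.
Total install cost: 3 + 3 = 6.

6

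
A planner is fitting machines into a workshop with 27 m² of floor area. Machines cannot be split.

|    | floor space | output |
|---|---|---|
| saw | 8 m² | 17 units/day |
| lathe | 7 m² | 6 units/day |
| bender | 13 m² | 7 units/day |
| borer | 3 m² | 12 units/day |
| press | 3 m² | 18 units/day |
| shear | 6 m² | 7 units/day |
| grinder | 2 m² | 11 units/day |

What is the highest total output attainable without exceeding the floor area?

saw + borer + press + shear + grinder: floor space 8 + 3 + 3 + 6 + 2 = 22 ≤ 27, output 17 + 12 + 18 + 7 + 11 = 65.
saw + lathe + borer + press + grinder: floor space 8 + 7 + 3 + 3 + 2 = 23 ≤ 27, output 17 + 6 + 12 + 18 + 11 = 64.
saw + lathe + borer + press + shear: floor space 8 + 7 + 3 + 3 + 6 = 27 ≤ 27, output 17 + 6 + 12 + 18 + 7 = 60.
Best is saw, borer, press, shear, and grinder with total output 65.

65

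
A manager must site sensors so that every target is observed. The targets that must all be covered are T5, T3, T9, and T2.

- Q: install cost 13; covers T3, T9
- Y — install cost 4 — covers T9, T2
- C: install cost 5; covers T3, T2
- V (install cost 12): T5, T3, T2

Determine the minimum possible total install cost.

This is a weighted set-cover instance.
The greedy cost-per-new-target heuristic would pick Y, C, and V for 21, but a cheaper cover exists.
Choose Y and V: together they cover T5, T3, T9, T2 — every target.
Total install cost: 4 + 12 = 16.
No cover costs less than 16.

16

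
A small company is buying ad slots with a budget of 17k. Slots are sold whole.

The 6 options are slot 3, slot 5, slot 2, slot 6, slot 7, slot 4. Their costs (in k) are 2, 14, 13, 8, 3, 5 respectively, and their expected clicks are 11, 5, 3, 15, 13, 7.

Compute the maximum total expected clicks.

slot 6 + slot 7 + slot 4: cost 8 + 3 + 5 = 16 ≤ 17, expected clicks 15 + 13 + 7 = 35.
slot 3 + slot 6 + slot 4: cost 2 + 8 + 5 = 15 ≤ 17, expected clicks 11 + 15 + 7 = 33.
slot 3 + slot 6 + slot 7: cost 2 + 8 + 3 = 13 ≤ 17, expected clicks 11 + 15 + 13 = 39.
Best is slot 3, slot 6, and slot 7 with total expected clicks 39.

39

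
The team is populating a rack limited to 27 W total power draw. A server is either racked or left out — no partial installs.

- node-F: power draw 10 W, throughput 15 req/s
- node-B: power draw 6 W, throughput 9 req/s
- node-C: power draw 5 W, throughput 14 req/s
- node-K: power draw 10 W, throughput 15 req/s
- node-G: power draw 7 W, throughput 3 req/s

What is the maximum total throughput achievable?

44

This is a 0-1 knapsack instance.
Allowing fractional choices, the relaxed optimum would be about 47.0, but servers are indivisible.
node-F + node-B + node-K: power draw 10 + 6 + 10 = 26 ≤ 27, throughput 15 + 9 + 15 = 39.
node-F + node-C + node-K: power draw 10 + 5 + 10 = 25 ≤ 27, throughput 15 + 14 + 15 = 44.
node-F + node-B + node-C: power draw 10 + 6 + 5 = 21 ≤ 27, throughput 15 + 9 + 14 = 38.
Best is node-F, node-C, and node-K with total throughput 44.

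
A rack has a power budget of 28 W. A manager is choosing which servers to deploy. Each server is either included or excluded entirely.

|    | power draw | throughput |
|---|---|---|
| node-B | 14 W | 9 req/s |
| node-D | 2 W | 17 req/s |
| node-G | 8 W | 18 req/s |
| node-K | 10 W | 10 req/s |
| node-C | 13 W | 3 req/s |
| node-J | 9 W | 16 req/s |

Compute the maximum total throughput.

51

Allowing fractional choices, the relaxed optimum would be about 60.0, but servers are indivisible.
node-D + node-G + node-K: power draw 2 + 8 + 10 = 20 ≤ 28, throughput 17 + 18 + 10 = 45.
node-D + node-G + node-J: power draw 2 + 8 + 9 = 19 ≤ 28, throughput 17 + 18 + 16 = 51.
Best is node-D, node-G, and node-J with total throughput 51.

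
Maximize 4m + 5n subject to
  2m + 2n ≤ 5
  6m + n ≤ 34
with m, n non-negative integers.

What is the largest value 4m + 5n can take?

The continuous relaxation peaks at (0, 2.5) with value 12.50; rounding to a feasible lattice point costs some objective.
(m,n)=(0,2) is feasible, giving 10.
(m,n)=(1,1) is feasible, giving 9.
(m,n)=(0,1) is feasible, giving 5.
No feasible integer point exceeds 10.

10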